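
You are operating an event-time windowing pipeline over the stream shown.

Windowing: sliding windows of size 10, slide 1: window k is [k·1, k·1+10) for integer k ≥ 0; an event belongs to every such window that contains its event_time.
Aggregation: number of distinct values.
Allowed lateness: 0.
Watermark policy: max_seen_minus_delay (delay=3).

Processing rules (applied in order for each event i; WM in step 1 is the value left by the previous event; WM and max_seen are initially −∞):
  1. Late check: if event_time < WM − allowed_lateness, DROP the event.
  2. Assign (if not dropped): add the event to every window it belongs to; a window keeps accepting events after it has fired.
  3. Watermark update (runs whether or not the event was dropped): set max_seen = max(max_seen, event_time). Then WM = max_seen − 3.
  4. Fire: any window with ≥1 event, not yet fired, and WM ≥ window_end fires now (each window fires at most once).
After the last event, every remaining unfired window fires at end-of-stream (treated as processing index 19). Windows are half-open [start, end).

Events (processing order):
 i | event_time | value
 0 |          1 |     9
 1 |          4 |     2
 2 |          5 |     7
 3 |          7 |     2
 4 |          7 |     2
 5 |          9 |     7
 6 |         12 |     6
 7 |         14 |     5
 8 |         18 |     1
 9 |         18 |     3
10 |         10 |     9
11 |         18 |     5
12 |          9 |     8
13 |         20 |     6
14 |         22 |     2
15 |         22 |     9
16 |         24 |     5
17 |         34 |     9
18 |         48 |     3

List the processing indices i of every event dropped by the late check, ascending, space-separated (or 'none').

i=0 t=1 v=9: → [1,11),[0,10); WM=-2
i=1 t=4 v=2: → [4,14),[3,13),[2,12),[1,11),[0,10); WM=1
i=2 t=5 v=7: → [5,15),[4,14),[3,13),[2,12),[1,11),[0,10); WM=2
i=3 t=7 v=2: → [7,17),[6,16),[5,15),[4,14),[3,13),[2,12),[1,11),[0,10); WM=4
i=4 t=7 v=2: → [7,17),[6,16),[5,15),[4,14),[3,13),[2,12),[1,11),[0,10); WM=4
i=5 t=9 v=7: → [9,19),[8,18),[7,17),[6,16),[5,15),[4,14),[3,13),[2,12),[1,11),[0,10); WM=6
i=6 t=12 v=6: → [12,22),[11,21),[10,20),[9,19),[8,18),[7,17),[6,16),[5,15),[4,14),[3,13); WM=9
i=7 t=14 v=5: → [14,24),[13,23),[12,22),[11,21),[10,20),[9,19),[8,18),[7,17),[6,16),[5,15); WM=11; [0,10) fires=3 [1,11) fires=3
i=8 t=18 v=1: → [18,28),[17,27),[16,26),[15,25),[14,24),[13,23),[12,22),[11,21),[10,20),[9,19); WM=15; [2,12) fires=2 [3,13) fires=3 [4,14) fires=3 [5,15) fires=4
i=9 t=18 v=3: → [18,28),[17,27),[16,26),[15,25),[14,24),[13,23),[12,22),[11,21),[10,20),[9,19); WM=15
i=10 t=10 v=9: DROP (t<15-0); WM=15
i=11 t=18 v=5: → [18,28),[17,27),[16,26),[15,25),[14,24),[13,23),[12,22),[11,21),[10,20),[9,19); WM=15
i=12 t=9 v=8: DROP (t<15-0); WM=15
i=13 t=20 v=6: → [20,30),[19,29),[18,28),[17,27),[16,26),[15,25),[14,24),[13,23),[12,22),[11,21); WM=17; [6,16) fires=4 [7,17) fires=4
i=14 t=22 v=2: → [22,32),[21,31),[20,30),[19,29),[18,28),[17,27),[16,26),[15,25),[14,24),[13,23); WM=19; [8,18) fires=3 [9,19) fires=5
i=15 t=22 v=9: → [22,32),[21,31),[20,30),[19,29),[18,28),[17,27),[16,26),[15,25),[14,24),[13,23); WM=19
i=16 t=24 v=5: → [24,34),[23,33),[22,32),[21,31),[20,30),[19,29),[18,28),[17,27),[16,26),[15,25); WM=21; [10,20) fires=4 [11,21) fires=4
i=17 t=34 v=9: → [34,44),[33,43),[32,42),[31,41),[30,40),[29,39),[28,38),[27,37),[26,36),[25,35); WM=31; [12,22) fires=4 [13,23) fires=6 [14,24) fires=6 [15,25) fires=6 [16,26) fires=6 [17,27) fires=6 [18,28) fires=6 [19,29) fires=4 [20,30) fires=4 [21,31) fires=3
i=18 t=48 v=3: → [48,58),[47,57),[46,56),[45,55),[44,54),[43,53),[42,52),[41,51),[40,50),[39,49); WM=45; [22,32) fires=3 [23,33) fires=1 [24,34) fires=1 [25,35) fires=1 [26,36) fires=1 [27,37) fires=1 [28,38) fires=1 [29,39) fires=1 [30,40) fires=1 [31,41) fires=1 [32,42) fires=1 [33,43) fires=1 [34,44) fires=1

10 12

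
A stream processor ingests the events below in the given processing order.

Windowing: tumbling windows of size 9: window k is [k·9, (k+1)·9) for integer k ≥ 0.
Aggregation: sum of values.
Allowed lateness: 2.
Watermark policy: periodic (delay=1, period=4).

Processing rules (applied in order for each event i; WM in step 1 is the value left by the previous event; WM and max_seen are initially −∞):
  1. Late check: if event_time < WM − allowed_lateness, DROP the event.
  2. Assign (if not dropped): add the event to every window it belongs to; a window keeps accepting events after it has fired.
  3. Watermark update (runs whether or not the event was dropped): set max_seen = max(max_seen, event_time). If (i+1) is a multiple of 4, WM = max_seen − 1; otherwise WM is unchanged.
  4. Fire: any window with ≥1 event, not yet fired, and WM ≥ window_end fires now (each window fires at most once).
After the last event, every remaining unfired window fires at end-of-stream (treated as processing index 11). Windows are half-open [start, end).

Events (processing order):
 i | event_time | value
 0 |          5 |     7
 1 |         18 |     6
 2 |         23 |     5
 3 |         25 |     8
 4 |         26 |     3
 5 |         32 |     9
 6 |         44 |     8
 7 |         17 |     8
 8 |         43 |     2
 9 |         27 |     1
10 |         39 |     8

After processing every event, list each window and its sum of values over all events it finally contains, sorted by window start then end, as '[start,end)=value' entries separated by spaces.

i=0 t=5 v=7: → [0,9); WM=−∞
i=1 t=18 v=6: → [18,27); WM=−∞
i=2 t=23 v=5: → [18,27); WM=−∞
i=3 t=25 v=8: → [18,27); WM=24; [0,9) fires=7
i=4 t=26 v=3: → [18,27); WM=24
i=5 t=32 v=9: → [27,36); WM=24
i=6 t=44 v=8: → [36,45); WM=24
i=7 t=17 v=8: DROP (t<24-2); WM=43; [18,27) fires=22 [27,36) fires=9
i=8 t=43 v=2: → [36,45); WM=43
i=9 t=27 v=1: DROP (t<43-2); WM=43
i=10 t=39 v=8: DROP (t<43-2); WM=43

[0,9)=7 [18,27)=22 [27,36)=9 [36,45)=10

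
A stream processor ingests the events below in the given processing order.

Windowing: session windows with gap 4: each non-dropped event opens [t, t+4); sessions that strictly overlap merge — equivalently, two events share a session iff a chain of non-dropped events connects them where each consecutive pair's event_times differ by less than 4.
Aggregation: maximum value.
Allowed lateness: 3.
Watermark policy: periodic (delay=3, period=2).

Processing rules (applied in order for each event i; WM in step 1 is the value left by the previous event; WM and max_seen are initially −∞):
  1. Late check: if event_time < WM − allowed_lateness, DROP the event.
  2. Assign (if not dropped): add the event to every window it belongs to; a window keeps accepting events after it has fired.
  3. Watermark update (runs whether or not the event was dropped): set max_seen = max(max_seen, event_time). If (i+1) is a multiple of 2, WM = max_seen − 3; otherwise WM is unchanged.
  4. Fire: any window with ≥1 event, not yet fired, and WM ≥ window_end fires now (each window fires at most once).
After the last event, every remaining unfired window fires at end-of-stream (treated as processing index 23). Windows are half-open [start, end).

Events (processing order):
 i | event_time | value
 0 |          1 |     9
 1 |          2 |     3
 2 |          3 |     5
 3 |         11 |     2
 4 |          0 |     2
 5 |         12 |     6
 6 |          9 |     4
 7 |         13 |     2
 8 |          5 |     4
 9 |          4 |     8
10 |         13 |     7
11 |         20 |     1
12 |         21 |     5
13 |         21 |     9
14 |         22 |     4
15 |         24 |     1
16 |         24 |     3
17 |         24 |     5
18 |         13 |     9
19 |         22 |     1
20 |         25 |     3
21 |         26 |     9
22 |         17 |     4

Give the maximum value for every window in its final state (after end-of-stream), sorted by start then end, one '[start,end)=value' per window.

[1,7)=9 [9,17)=7 [20,30)=9

i=0 t=1 v=9: → [1,5); WM=−∞
i=1 t=2 v=3: → [1,6); WM=-1
i=2 t=3 v=5: → [1,7); WM=-1
i=3 t=11 v=2: → [11,15); WM=8
i=4 t=0 v=2: DROP (t<8-3); WM=8
i=5 t=12 v=6: → [11,16); WM=9
i=6 t=9 v=4: → [9,16); WM=9
i=7 t=13 v=2: → [9,17); WM=10
i=8 t=5 v=4: DROP (t<10-3); WM=10
i=9 t=4 v=8: DROP (t<10-3); WM=10
i=10 t=13 v=7: → [9,17); WM=10
i=11 t=20 v=1: → [20,24); WM=17
i=12 t=21 v=5: → [20,25); WM=17
i=13 t=21 v=9: → [20,25); WM=18
i=14 t=22 v=4: → [20,26); WM=18
i=15 t=24 v=1: → [20,28); WM=21
i=16 t=24 v=3: → [20,28); WM=21
i=17 t=24 v=5: → [20,28); WM=21
i=18 t=13 v=9: DROP (t<21-3); WM=21
i=19 t=22 v=1: → [20,28); WM=21
i=20 t=25 v=3: → [20,29); WM=21
i=21 t=26 v=9: → [20,30); WM=23
i=22 t=17 v=4: DROP (t<23-3); WM=23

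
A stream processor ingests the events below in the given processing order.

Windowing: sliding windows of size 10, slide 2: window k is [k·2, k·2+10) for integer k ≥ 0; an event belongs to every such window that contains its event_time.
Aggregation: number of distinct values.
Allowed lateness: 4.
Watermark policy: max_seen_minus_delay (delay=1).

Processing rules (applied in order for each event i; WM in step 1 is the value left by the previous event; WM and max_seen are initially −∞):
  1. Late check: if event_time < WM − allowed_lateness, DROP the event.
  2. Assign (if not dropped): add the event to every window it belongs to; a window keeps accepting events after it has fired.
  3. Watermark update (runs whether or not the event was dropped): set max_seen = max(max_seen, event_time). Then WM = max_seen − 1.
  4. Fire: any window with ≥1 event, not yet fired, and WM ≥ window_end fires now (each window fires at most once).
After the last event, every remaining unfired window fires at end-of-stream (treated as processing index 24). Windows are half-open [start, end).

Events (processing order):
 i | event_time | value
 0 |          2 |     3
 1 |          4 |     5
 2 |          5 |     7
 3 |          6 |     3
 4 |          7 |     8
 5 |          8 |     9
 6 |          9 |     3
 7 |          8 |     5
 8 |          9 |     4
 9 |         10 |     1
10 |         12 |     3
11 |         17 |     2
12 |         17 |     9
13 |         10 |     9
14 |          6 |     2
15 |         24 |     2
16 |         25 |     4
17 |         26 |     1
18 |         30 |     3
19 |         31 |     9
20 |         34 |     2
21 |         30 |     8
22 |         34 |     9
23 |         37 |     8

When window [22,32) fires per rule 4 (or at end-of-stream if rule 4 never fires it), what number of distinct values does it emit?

5

i=0 t=2 v=3: → [2,12),[0,10); WM=1
i=1 t=4 v=5: → [4,14),[2,12),[0,10); WM=3
i=2 t=5 v=7: → [4,14),[2,12),[0,10); WM=4
i=3 t=6 v=3: → [6,16),[4,14),[2,12),[0,10); WM=5
i=4 t=7 v=8: → [6,16),[4,14),[2,12),[0,10); WM=6
i=5 t=8 v=9: → [8,18),[6,16),[4,14),[2,12),[0,10); WM=7
i=6 t=9 v=3: → [8,18),[6,16),[4,14),[2,12),[0,10); WM=8
i=7 t=8 v=5: → [8,18),[6,16),[4,14),[2,12),[0,10); WM=8
i=8 t=9 v=4: → [8,18),[6,16),[4,14),[2,12),[0,10); WM=8
i=9 t=10 v=1: → [10,20),[8,18),[6,16),[4,14),[2,12); WM=9
i=10 t=12 v=3: → [12,22),[10,20),[8,18),[6,16),[4,14); WM=11; [0,10) fires=6
i=11 t=17 v=2: → [16,26),[14,24),[12,22),[10,20),[8,18); WM=16; [2,12) fires=7 [4,14) fires=7 [6,16) fires=6
i=12 t=17 v=9: → [16,26),[14,24),[12,22),[10,20),[8,18); WM=16
i=13 t=10 v=9: DROP (t<16-4); WM=16
i=14 t=6 v=2: DROP (t<16-4); WM=16
i=15 t=24 v=2: → [24,34),[22,32),[20,30),[18,28),[16,26); WM=23; [8,18) fires=6 [10,20) fires=4 [12,22) fires=3
i=16 t=25 v=4: → [24,34),[22,32),[20,30),[18,28),[16,26); WM=24; [14,24) fires=2
i=17 t=26 v=1: → [26,36),[24,34),[22,32),[20,30),[18,28); WM=25
i=18 t=30 v=3: → [30,40),[28,38),[26,36),[24,34),[22,32); WM=29; [16,26) fires=3 [18,28) fires=3
i=19 t=31 v=9: → [30,40),[28,38),[26,36),[24,34),[22,32); WM=30; [20,30) fires=3
i=20 t=34 v=2: → [34,44),[32,42),[30,40),[28,38),[26,36); WM=33; [22,32) fires=5
i=21 t=30 v=8: → [30,40),[28,38),[26,36),[24,34),[22,32); WM=33
i=22 t=34 v=9: → [34,44),[32,42),[30,40),[28,38),[26,36); WM=33
i=23 t=37 v=8: → [36,46),[34,44),[32,42),[30,40),[28,38); WM=36; [24,34) fires=6 [26,36) fires=5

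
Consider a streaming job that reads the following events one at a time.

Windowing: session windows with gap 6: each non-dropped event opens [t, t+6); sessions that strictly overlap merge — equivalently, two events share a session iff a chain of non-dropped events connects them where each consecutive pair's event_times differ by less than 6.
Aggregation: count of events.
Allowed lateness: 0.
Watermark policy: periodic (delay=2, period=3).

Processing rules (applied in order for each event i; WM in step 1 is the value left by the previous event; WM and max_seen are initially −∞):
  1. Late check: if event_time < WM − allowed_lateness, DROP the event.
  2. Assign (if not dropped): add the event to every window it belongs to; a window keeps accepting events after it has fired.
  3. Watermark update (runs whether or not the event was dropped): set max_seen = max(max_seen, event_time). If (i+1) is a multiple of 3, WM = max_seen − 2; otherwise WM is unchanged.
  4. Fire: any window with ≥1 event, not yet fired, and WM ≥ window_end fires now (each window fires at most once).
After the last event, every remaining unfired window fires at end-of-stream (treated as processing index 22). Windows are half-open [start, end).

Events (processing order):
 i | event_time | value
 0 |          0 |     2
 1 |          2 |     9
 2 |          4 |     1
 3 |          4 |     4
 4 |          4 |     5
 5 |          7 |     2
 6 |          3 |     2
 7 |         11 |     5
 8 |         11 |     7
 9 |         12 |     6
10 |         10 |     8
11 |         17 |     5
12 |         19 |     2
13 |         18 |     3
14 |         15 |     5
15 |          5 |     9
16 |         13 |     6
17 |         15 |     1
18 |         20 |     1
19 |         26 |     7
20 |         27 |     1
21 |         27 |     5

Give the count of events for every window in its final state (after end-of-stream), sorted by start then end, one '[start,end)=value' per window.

i=0 t=0 v=2: → [0,6); WM=−∞
i=1 t=2 v=9: → [0,8); WM=−∞
i=2 t=4 v=1: → [0,10); WM=2
i=3 t=4 v=4: → [0,10); WM=2
i=4 t=4 v=5: → [0,10); WM=2
i=5 t=7 v=2: → [0,13); WM=5
i=6 t=3 v=2: DROP (t<5-0); WM=5
i=7 t=11 v=5: → [0,17); WM=5
i=8 t=11 v=7: → [0,17); WM=9
i=9 t=12 v=6: → [0,18); WM=9
i=10 t=10 v=8: → [0,18); WM=9
i=11 t=17 v=5: → [0,23); WM=15
i=12 t=19 v=2: → [0,25); WM=15
i=13 t=18 v=3: → [0,25); WM=15
i=14 t=15 v=5: → [0,25); WM=17
i=15 t=5 v=9: DROP (t<17-0); WM=17
i=16 t=13 v=6: DROP (t<17-0); WM=17
i=17 t=15 v=1: DROP (t<17-0); WM=17
i=18 t=20 v=1: → [0,26); WM=17
i=19 t=26 v=7: → [26,32); WM=17
i=20 t=27 v=1: → [26,33); WM=25
i=21 t=27 v=5: → [26,33); WM=25

[0,26)=15 [26,33)=3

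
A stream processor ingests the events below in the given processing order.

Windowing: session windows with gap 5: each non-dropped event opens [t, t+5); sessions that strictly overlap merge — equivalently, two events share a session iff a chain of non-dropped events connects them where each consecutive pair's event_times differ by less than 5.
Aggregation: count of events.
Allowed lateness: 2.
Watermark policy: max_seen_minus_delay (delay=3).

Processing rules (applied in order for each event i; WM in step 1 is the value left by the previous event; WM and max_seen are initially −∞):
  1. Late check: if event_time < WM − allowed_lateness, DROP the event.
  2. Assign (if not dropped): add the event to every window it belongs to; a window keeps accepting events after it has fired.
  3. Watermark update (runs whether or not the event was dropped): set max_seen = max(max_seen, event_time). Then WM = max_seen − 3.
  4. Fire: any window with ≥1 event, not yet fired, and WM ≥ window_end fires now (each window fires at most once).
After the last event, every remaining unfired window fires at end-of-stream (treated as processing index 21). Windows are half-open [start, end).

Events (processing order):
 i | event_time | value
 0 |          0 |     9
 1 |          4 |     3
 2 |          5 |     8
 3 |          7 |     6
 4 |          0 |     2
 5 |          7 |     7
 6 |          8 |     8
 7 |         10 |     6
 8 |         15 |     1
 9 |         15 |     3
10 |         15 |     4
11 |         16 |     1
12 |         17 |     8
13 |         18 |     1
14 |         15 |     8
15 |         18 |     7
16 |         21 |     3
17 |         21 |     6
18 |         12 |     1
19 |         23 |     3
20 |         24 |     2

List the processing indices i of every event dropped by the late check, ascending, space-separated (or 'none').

i=0 t=0 v=9: → [0,5); WM=-3
i=1 t=4 v=3: → [0,9); WM=1
i=2 t=5 v=8: → [0,10); WM=2
i=3 t=7 v=6: → [0,12); WM=4
i=4 t=0 v=2: DROP (t<4-2); WM=4
i=5 t=7 v=7: → [0,12); WM=4
i=6 t=8 v=8: → [0,13); WM=5
i=7 t=10 v=6: → [0,15); WM=7
i=8 t=15 v=1: → [15,20); WM=12
i=9 t=15 v=3: → [15,20); WM=12
i=10 t=15 v=4: → [15,20); WM=12
i=11 t=16 v=1: → [15,21); WM=13
i=12 t=17 v=8: → [15,22); WM=14
i=13 t=18 v=1: → [15,23); WM=15
i=14 t=15 v=8: → [15,23); WM=15
i=15 t=18 v=7: → [15,23); WM=15
i=16 t=21 v=3: → [15,26); WM=18
i=17 t=21 v=6: → [15,26); WM=18
i=18 t=12 v=1: DROP (t<18-2); WM=18
i=19 t=23 v=3: → [15,28); WM=20
i=20 t=24 v=2: → [15,29); WM=21

4 18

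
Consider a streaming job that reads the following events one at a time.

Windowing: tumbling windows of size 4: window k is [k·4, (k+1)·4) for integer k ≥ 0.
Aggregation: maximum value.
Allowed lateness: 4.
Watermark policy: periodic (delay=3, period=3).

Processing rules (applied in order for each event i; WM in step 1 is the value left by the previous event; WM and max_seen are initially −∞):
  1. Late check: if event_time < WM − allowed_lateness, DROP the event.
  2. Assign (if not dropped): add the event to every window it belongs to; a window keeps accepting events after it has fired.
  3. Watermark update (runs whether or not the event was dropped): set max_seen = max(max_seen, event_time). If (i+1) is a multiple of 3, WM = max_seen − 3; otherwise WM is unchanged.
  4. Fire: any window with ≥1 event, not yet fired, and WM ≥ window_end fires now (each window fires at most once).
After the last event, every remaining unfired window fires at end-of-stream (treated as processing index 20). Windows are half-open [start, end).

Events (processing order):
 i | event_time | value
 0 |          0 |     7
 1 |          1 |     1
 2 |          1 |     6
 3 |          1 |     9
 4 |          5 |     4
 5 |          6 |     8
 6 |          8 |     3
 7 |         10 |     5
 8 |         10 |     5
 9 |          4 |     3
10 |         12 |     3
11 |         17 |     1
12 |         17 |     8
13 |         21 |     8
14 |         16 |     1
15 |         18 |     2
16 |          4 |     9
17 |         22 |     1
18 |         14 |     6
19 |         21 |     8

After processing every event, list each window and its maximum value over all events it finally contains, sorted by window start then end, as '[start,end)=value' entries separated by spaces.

i=0 t=0 v=7: → [0,4); WM=−∞
i=1 t=1 v=1: → [0,4); WM=−∞
i=2 t=1 v=6: → [0,4); WM=-2
i=3 t=1 v=9: → [0,4); WM=-2
i=4 t=5 v=4: → [4,8); WM=-2
i=5 t=6 v=8: → [4,8); WM=3
i=6 t=8 v=3: → [8,12); WM=3
i=7 t=10 v=5: → [8,12); WM=3
i=8 t=10 v=5: → [8,12); WM=7; [0,4) fires=9
i=9 t=4 v=3: → [4,8); WM=7
i=10 t=12 v=3: → [12,16); WM=7
i=11 t=17 v=1: → [16,20); WM=14; [4,8) fires=8 [8,12) fires=5
i=12 t=17 v=8: → [16,20); WM=14
i=13 t=21 v=8: → [20,24); WM=14
i=14 t=16 v=1: → [16,20); WM=18; [12,16) fires=3
i=15 t=18 v=2: → [16,20); WM=18
i=16 t=4 v=9: DROP (t<18-4); WM=18
i=17 t=22 v=1: → [20,24); WM=19
i=18 t=14 v=6: DROP (t<19-4); WM=19
i=19 t=21 v=8: → [20,24); WM=19

[0,4)=9 [4,8)=8 [8,12)=5 [12,16)=3 [16,20)=8 [20,24)=8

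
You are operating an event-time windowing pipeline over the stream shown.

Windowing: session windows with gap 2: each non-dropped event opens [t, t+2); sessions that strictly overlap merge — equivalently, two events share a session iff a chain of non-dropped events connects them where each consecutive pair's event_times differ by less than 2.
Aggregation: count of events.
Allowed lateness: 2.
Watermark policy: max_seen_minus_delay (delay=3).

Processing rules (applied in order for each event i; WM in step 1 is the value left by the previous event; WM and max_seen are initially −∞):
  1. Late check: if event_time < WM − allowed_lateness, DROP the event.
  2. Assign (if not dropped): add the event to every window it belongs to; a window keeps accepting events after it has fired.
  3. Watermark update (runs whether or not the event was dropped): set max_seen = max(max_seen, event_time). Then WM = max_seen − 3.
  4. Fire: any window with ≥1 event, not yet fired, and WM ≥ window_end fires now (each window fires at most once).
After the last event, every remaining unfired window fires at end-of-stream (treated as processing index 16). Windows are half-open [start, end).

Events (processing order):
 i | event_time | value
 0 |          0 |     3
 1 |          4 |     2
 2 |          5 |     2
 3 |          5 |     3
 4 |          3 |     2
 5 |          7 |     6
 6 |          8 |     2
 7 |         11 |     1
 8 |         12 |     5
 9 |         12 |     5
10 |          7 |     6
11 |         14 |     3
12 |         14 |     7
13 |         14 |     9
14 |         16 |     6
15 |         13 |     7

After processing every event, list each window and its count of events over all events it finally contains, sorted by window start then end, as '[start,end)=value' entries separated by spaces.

i=0 t=0 v=3: → [0,2); WM=-3
i=1 t=4 v=2: → [4,6); WM=1
i=2 t=5 v=2: → [4,7); WM=2
i=3 t=5 v=3: → [4,7); WM=2
i=4 t=3 v=2: → [3,7); WM=2
i=5 t=7 v=6: → [7,9); WM=4
i=6 t=8 v=2: → [7,10); WM=5
i=7 t=11 v=1: → [11,13); WM=8
i=8 t=12 v=5: → [11,14); WM=9
i=9 t=12 v=5: → [11,14); WM=9
i=10 t=7 v=6: → [7,10); WM=9
i=11 t=14 v=3: → [14,16); WM=11
i=12 t=14 v=7: → [14,16); WM=11
i=13 t=14 v=9: → [14,16); WM=11
i=14 t=16 v=6: → [16,18); WM=13
i=15 t=13 v=7: → [11,16); WM=13

[0,2)=1 [3,7)=4 [7,10)=3 [11,16)=7 [16,18)=1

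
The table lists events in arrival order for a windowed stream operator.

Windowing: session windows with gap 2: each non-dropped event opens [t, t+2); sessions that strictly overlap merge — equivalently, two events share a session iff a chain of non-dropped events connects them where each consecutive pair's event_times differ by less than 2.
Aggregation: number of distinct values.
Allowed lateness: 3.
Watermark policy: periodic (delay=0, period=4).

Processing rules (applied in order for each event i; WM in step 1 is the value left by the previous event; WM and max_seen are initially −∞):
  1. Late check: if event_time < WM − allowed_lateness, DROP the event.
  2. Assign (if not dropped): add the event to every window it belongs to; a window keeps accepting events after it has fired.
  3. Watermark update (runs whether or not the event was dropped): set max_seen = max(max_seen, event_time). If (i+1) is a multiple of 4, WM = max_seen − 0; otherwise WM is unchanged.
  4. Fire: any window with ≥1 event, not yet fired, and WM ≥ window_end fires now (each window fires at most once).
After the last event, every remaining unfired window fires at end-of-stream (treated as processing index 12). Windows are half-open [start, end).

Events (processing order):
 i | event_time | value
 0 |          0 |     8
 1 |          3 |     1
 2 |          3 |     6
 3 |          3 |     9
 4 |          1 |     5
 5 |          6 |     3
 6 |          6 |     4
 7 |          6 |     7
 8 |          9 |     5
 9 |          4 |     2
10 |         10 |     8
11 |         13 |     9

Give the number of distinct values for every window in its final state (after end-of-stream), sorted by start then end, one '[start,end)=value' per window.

[0,3)=2 [3,6)=4 [6,8)=3 [9,12)=2 [13,15)=1

i=0 t=0 v=8: → [0,2); WM=−∞
i=1 t=3 v=1: → [3,5); WM=−∞
i=2 t=3 v=6: → [3,5); WM=−∞
i=3 t=3 v=9: → [3,5); WM=3
i=4 t=1 v=5: → [0,3); WM=3
i=5 t=6 v=3: → [6,8); WM=3
i=6 t=6 v=4: → [6,8); WM=3
i=7 t=6 v=7: → [6,8); WM=6
i=8 t=9 v=5: → [9,11); WM=6
i=9 t=4 v=2: → [3,6); WM=6
i=10 t=10 v=8: → [9,12); WM=6
i=11 t=13 v=9: → [13,15); WM=13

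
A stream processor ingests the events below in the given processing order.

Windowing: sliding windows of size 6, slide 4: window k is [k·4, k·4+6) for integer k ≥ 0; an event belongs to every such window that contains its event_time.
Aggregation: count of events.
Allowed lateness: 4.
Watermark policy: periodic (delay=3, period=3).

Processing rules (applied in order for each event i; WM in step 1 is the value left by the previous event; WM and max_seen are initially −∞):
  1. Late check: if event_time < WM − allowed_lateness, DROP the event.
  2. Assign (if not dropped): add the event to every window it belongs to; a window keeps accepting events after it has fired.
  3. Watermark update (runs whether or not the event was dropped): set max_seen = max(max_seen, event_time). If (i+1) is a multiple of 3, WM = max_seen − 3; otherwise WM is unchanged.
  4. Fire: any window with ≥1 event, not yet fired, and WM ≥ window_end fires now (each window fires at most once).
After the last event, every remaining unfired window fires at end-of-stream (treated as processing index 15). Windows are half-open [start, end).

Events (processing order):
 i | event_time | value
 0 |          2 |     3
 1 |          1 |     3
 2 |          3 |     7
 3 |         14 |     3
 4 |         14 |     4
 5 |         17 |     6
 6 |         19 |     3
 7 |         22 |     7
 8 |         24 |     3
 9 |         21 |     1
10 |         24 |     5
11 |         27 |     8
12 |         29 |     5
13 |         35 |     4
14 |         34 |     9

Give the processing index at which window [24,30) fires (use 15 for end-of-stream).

i=0 t=2 v=3: → [0,6); WM=−∞
i=1 t=1 v=3: → [0,6); WM=−∞
i=2 t=3 v=7: → [0,6); WM=0
i=3 t=14 v=3: → [12,18); WM=0
i=4 t=14 v=4: → [12,18); WM=0
i=5 t=17 v=6: → [16,22),[12,18); WM=14; [0,6) fires=3
i=6 t=19 v=3: → [16,22); WM=14
i=7 t=22 v=7: → [20,26); WM=14
i=8 t=24 v=3: → [24,30),[20,26); WM=21; [12,18) fires=3
i=9 t=21 v=1: → [20,26),[16,22); WM=21
i=10 t=24 v=5: → [24,30),[20,26); WM=21
i=11 t=27 v=8: → [24,30); WM=24; [16,22) fires=3
i=12 t=29 v=5: → [28,34),[24,30); WM=24
i=13 t=35 v=4: → [32,38); WM=24
i=14 t=34 v=9: → [32,38); WM=32; [20,26) fires=4 [24,30) fires=4

14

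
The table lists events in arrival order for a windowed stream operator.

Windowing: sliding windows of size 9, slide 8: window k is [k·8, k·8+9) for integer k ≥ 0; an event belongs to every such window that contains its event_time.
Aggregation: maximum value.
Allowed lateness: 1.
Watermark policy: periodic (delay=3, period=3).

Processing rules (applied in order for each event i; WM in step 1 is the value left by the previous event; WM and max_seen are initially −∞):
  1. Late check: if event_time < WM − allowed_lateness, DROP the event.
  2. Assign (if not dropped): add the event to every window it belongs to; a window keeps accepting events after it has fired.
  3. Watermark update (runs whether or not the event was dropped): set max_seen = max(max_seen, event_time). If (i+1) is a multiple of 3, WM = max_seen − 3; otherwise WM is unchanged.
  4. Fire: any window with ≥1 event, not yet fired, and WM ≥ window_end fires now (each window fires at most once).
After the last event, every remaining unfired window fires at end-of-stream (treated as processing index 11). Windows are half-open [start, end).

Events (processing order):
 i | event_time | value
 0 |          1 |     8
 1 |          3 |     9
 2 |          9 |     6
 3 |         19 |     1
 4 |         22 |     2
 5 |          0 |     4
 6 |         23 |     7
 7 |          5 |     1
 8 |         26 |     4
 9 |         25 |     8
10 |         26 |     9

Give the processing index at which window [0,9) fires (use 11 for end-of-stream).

i=0 t=1 v=8: → [0,9); WM=−∞
i=1 t=3 v=9: → [0,9); WM=−∞
i=2 t=9 v=6: → [8,17); WM=6
i=3 t=19 v=1: → [16,25); WM=6
i=4 t=22 v=2: → [16,25); WM=6
i=5 t=0 v=4: DROP (t<6-1); WM=19; [0,9) fires=9 [8,17) fires=6
i=6 t=23 v=7: → [16,25); WM=19
i=7 t=5 v=1: DROP (t<19-1); WM=19
i=8 t=26 v=4: → [24,33); WM=23
i=9 t=25 v=8: → [24,33); WM=23
i=10 t=26 v=9: → [24,33); WM=23

5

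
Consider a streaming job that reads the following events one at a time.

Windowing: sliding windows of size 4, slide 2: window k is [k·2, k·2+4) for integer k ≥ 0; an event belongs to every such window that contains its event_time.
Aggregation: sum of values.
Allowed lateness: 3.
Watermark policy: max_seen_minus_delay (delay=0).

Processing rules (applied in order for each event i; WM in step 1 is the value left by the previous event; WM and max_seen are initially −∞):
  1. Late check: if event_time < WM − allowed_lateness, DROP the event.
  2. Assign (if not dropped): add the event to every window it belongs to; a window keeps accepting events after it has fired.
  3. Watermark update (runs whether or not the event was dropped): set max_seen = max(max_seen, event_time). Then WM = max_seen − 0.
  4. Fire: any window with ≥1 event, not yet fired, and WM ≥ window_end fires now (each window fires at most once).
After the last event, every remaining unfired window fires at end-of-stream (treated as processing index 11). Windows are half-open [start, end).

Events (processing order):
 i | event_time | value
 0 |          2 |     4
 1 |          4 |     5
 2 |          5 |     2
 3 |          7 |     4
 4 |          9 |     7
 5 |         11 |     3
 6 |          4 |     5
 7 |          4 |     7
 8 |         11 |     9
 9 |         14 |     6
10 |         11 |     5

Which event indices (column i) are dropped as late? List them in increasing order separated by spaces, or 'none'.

6 7

i=0 t=2 v=4: → [2,6),[0,4); WM=2
i=1 t=4 v=5: → [4,8),[2,6); WM=4; [0,4) fires=4
i=2 t=5 v=2: → [4,8),[2,6); WM=5
i=3 t=7 v=4: → [6,10),[4,8); WM=7; [2,6) fires=11
i=4 t=9 v=7: → [8,12),[6,10); WM=9; [4,8) fires=11
i=5 t=11 v=3: → [10,14),[8,12); WM=11; [6,10) fires=11
i=6 t=4 v=5: DROP (t<11-3); WM=11
i=7 t=4 v=7: DROP (t<11-3); WM=11
i=8 t=11 v=9: → [10,14),[8,12); WM=11
i=9 t=14 v=6: → [14,18),[12,16); WM=14; [8,12) fires=19 [10,14) fires=12
i=10 t=11 v=5: → [10,14),[8,12); WM=14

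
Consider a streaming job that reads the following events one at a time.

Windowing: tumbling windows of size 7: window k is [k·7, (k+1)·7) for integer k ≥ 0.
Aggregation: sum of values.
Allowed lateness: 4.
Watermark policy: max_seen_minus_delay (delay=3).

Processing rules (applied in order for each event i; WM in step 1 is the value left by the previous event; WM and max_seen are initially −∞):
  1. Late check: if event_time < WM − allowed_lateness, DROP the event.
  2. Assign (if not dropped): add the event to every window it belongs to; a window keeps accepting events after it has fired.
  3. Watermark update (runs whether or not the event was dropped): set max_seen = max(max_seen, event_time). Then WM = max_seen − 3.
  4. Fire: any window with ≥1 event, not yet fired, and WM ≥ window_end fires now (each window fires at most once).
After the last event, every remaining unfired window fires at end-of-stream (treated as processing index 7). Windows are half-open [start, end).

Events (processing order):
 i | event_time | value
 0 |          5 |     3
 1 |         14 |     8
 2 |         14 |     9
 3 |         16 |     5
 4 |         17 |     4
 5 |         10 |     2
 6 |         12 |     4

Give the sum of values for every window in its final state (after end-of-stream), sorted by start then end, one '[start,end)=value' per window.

[0,7)=3 [7,14)=6 [14,21)=26

i=0 t=5 v=3: → [0,7); WM=2
i=1 t=14 v=8: → [14,21); WM=11; [0,7) fires=3
i=2 t=14 v=9: → [14,21); WM=11
i=3 t=16 v=5: → [14,21); WM=13
i=4 t=17 v=4: → [14,21); WM=14
i=5 t=10 v=2: → [7,14); WM=14; [7,14) fires=2
i=6 t=12 v=4: → [7,14); WM=14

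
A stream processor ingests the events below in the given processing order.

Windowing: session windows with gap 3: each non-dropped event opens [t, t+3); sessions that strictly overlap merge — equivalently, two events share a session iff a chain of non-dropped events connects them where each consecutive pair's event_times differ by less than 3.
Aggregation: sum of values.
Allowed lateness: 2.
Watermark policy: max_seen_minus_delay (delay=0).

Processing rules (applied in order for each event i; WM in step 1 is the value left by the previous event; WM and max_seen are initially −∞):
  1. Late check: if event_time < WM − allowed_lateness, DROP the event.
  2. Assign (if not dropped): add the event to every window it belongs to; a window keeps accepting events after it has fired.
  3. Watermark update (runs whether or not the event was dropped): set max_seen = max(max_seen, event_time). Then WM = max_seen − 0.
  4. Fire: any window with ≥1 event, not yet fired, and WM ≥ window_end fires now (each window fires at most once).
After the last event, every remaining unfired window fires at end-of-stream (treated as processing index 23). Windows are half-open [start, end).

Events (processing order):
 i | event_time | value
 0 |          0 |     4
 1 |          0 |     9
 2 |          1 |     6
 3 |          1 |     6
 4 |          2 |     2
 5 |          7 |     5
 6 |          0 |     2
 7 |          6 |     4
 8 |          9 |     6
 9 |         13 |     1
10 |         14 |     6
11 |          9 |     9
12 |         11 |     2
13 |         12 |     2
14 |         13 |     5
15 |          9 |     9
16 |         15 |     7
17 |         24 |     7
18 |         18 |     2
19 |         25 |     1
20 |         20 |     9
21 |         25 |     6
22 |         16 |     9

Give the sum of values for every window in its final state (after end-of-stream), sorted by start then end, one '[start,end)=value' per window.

[0,5)=27 [6,12)=15 [12,18)=21 [24,28)=14

i=0 t=0 v=4: → [0,3); WM=0
i=1 t=0 v=9: → [0,3); WM=0
i=2 t=1 v=6: → [0,4); WM=1
i=3 t=1 v=6: → [0,4); WM=1
i=4 t=2 v=2: → [0,5); WM=2
i=5 t=7 v=5: → [7,10); WM=7
i=6 t=0 v=2: DROP (t<7-2); WM=7
i=7 t=6 v=4: → [6,10); WM=7
i=8 t=9 v=6: → [6,12); WM=9
i=9 t=13 v=1: → [13,16); WM=13
i=10 t=14 v=6: → [13,17); WM=14
i=11 t=9 v=9: DROP (t<14-2); WM=14
i=12 t=11 v=2: DROP (t<14-2); WM=14
i=13 t=12 v=2: → [12,17); WM=14
i=14 t=13 v=5: → [12,17); WM=14
i=15 t=9 v=9: DROP (t<14-2); WM=14
i=16 t=15 v=7: → [12,18); WM=15
i=17 t=24 v=7: → [24,27); WM=24
i=18 t=18 v=2: DROP (t<24-2); WM=24
i=19 t=25 v=1: → [24,28); WM=25
i=20 t=20 v=9: DROP (t<25-2); WM=25
i=21 t=25 v=6: → [24,28); WM=25
i=22 t=16 v=9: DROP (t<25-2); WM=25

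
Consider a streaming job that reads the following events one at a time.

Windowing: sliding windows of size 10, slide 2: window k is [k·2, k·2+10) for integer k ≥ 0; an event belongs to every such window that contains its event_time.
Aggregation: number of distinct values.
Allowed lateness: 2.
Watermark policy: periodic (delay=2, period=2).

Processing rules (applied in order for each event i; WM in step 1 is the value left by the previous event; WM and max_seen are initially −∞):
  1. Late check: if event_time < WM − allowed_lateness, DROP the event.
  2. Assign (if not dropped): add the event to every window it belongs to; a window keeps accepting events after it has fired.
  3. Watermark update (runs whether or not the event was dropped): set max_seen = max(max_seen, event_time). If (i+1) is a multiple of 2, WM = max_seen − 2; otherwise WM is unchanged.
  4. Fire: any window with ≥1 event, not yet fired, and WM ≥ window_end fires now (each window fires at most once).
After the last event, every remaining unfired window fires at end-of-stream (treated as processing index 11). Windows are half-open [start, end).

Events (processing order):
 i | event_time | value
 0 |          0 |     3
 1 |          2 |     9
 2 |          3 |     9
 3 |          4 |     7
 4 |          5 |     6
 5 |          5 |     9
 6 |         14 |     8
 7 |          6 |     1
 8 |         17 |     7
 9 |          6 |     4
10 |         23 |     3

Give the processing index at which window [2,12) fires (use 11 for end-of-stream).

i=0 t=0 v=3: → [0,10); WM=−∞
i=1 t=2 v=9: → [2,12),[0,10); WM=0
i=2 t=3 v=9: → [2,12),[0,10); WM=0
i=3 t=4 v=7: → [4,14),[2,12),[0,10); WM=2
i=4 t=5 v=6: → [4,14),[2,12),[0,10); WM=2
i=5 t=5 v=9: → [4,14),[2,12),[0,10); WM=3
i=6 t=14 v=8: → [14,24),[12,22),[10,20),[8,18),[6,16); WM=3
i=7 t=6 v=1: → [6,16),[4,14),[2,12),[0,10); WM=12; [0,10) fires=5 [2,12) fires=4
i=8 t=17 v=7: → [16,26),[14,24),[12,22),[10,20),[8,18); WM=12
i=9 t=6 v=4: DROP (t<12-2); WM=15; [4,14) fires=4
i=10 t=23 v=3: → [22,32),[20,30),[18,28),[16,26),[14,24); WM=15

7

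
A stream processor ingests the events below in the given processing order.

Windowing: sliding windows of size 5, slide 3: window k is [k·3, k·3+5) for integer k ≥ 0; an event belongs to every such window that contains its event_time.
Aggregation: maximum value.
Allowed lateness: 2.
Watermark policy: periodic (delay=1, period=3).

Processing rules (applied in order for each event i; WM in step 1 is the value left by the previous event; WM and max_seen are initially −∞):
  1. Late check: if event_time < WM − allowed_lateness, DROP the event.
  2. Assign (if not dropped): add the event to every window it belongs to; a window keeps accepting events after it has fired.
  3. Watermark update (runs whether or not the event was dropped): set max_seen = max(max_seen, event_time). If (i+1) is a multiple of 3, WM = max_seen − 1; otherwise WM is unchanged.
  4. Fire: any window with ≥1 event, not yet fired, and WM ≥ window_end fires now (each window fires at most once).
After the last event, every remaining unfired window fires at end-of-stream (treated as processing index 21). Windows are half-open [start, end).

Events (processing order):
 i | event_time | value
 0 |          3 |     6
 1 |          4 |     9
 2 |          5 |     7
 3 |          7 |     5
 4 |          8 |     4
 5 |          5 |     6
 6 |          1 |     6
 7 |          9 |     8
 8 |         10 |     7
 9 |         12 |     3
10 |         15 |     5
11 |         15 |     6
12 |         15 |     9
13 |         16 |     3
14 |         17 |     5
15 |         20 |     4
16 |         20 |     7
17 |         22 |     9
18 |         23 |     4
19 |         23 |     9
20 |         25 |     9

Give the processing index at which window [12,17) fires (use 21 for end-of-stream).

i=0 t=3 v=6: → [3,8),[0,5); WM=−∞
i=1 t=4 v=9: → [3,8),[0,5); WM=−∞
i=2 t=5 v=7: → [3,8); WM=4
i=3 t=7 v=5: → [6,11),[3,8); WM=4
i=4 t=8 v=4: → [6,11); WM=4
i=5 t=5 v=6: → [3,8); WM=7; [0,5) fires=9
i=6 t=1 v=6: DROP (t<7-2); WM=7
i=7 t=9 v=8: → [9,14),[6,11); WM=7
i=8 t=10 v=7: → [9,14),[6,11); WM=9; [3,8) fires=9
i=9 t=12 v=3: → [12,17),[9,14); WM=9
i=10 t=15 v=5: → [15,20),[12,17); WM=9
i=11 t=15 v=6: → [15,20),[12,17); WM=14; [6,11) fires=8 [9,14) fires=8
i=12 t=15 v=9: → [15,20),[12,17); WM=14
i=13 t=16 v=3: → [15,20),[12,17); WM=14
i=14 t=17 v=5: → [15,20); WM=16
i=15 t=20 v=4: → [18,23); WM=16
i=16 t=20 v=7: → [18,23); WM=16
i=17 t=22 v=9: → [21,26),[18,23); WM=21; [12,17) fires=9 [15,20) fires=9
i=18 t=23 v=4: → [21,26); WM=21
i=19 t=23 v=9: → [21,26); WM=21
i=20 t=25 v=9: → [24,29),[21,26); WM=24; [18,23) fires=9

17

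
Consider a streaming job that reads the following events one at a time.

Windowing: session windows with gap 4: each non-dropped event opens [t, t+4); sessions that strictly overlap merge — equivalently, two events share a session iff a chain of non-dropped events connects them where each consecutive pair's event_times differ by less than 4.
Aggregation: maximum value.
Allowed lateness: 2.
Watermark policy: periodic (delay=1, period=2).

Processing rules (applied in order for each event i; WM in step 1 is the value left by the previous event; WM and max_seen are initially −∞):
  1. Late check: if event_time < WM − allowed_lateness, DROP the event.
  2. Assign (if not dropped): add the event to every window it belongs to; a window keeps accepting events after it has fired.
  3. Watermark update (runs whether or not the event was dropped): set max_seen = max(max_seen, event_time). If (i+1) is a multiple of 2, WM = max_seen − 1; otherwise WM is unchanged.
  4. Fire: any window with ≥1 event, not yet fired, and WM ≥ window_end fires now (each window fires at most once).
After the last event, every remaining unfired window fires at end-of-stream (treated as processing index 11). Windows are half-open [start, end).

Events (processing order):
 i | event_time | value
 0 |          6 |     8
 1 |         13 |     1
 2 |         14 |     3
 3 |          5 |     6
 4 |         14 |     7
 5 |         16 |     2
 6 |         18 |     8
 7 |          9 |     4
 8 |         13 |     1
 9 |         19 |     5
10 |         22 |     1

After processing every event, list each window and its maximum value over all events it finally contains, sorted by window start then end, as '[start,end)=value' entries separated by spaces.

[6,10)=8 [13,26)=8

i=0 t=6 v=8: → [6,10); WM=−∞
i=1 t=13 v=1: → [13,17); WM=12
i=2 t=14 v=3: → [13,18); WM=12
i=3 t=5 v=6: DROP (t<12-2); WM=13
i=4 t=14 v=7: → [13,18); WM=13
i=5 t=16 v=2: → [13,20); WM=15
i=6 t=18 v=8: → [13,22); WM=15
i=7 t=9 v=4: DROP (t<15-2); WM=17
i=8 t=13 v=1: DROP (t<17-2); WM=17
i=9 t=19 v=5: → [13,23); WM=18
i=10 t=22 v=1: → [13,26); WM=18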